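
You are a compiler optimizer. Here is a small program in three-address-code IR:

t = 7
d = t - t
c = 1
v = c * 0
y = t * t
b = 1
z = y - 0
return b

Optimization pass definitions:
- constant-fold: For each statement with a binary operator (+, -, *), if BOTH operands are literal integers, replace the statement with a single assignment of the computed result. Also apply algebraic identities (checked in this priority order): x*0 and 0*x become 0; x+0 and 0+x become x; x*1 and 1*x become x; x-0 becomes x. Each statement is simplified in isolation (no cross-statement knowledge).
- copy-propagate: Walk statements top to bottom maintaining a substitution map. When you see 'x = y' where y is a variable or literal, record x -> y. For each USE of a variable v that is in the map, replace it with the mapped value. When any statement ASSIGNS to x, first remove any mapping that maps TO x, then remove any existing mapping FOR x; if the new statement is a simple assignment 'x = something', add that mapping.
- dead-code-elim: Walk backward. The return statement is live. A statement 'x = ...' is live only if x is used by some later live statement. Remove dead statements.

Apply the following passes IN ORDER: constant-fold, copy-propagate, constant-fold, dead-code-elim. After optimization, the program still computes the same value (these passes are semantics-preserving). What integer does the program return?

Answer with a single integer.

Initial IR:
  t = 7
  d = t - t
  c = 1
  v = c * 0
  y = t * t
  b = 1
  z = y - 0
  return b
After constant-fold (8 stmts):
  t = 7
  d = t - t
  c = 1
  v = 0
  y = t * t
  b = 1
  z = y
  return b
After copy-propagate (8 stmts):
  t = 7
  d = 7 - 7
  c = 1
  v = 0
  y = 7 * 7
  b = 1
  z = y
  return 1
After constant-fold (8 stmts):
  t = 7
  d = 0
  c = 1
  v = 0
  y = 49
  b = 1
  z = y
  return 1
After dead-code-elim (1 stmts):
  return 1
Evaluate:
  t = 7  =>  t = 7
  d = t - t  =>  d = 0
  c = 1  =>  c = 1
  v = c * 0  =>  v = 0
  y = t * t  =>  y = 49
  b = 1  =>  b = 1
  z = y - 0  =>  z = 49
  return b = 1

Answer: 1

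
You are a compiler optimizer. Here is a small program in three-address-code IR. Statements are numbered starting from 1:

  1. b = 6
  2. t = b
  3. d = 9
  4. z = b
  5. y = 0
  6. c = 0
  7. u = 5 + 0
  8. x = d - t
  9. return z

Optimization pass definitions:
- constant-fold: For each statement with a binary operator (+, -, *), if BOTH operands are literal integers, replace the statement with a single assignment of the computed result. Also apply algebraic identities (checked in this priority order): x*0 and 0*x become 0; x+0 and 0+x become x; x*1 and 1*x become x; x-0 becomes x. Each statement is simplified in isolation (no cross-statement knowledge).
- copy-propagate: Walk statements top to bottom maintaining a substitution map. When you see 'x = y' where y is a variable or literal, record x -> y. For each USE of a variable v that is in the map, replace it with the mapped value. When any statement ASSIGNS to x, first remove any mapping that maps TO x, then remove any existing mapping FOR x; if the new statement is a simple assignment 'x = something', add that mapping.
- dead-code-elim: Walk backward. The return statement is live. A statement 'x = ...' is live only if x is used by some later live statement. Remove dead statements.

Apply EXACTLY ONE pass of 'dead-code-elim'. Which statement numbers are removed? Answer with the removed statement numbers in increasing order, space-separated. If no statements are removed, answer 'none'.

Backward liveness scan:
Stmt 1 'b = 6': KEEP (b is live); live-in = []
Stmt 2 't = b': DEAD (t not in live set ['b'])
Stmt 3 'd = 9': DEAD (d not in live set ['b'])
Stmt 4 'z = b': KEEP (z is live); live-in = ['b']
Stmt 5 'y = 0': DEAD (y not in live set ['z'])
Stmt 6 'c = 0': DEAD (c not in live set ['z'])
Stmt 7 'u = 5 + 0': DEAD (u not in live set ['z'])
Stmt 8 'x = d - t': DEAD (x not in live set ['z'])
Stmt 9 'return z': KEEP (return); live-in = ['z']
Removed statement numbers: [2, 3, 5, 6, 7, 8]
Surviving IR:
  b = 6
  z = b
  return z

Answer: 2 3 5 6 7 8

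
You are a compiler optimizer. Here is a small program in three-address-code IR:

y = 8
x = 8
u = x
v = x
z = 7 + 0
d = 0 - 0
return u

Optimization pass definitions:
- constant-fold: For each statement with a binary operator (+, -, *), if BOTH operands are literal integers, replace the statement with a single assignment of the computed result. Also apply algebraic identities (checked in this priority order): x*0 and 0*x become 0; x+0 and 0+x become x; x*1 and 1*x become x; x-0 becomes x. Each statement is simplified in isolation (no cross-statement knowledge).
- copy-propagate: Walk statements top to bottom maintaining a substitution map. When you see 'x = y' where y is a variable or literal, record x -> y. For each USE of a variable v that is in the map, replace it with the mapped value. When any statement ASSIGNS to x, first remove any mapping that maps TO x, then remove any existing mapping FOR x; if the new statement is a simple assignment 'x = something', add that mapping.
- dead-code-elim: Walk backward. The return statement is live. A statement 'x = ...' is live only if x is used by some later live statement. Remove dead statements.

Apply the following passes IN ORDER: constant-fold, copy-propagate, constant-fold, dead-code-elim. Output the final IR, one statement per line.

Initial IR:
  y = 8
  x = 8
  u = x
  v = x
  z = 7 + 0
  d = 0 - 0
  return u
After constant-fold (7 stmts):
  y = 8
  x = 8
  u = x
  v = x
  z = 7
  d = 0
  return u
After copy-propagate (7 stmts):
  y = 8
  x = 8
  u = 8
  v = 8
  z = 7
  d = 0
  return 8
After constant-fold (7 stmts):
  y = 8
  x = 8
  u = 8
  v = 8
  z = 7
  d = 0
  return 8
After dead-code-elim (1 stmts):
  return 8

Answer: return 8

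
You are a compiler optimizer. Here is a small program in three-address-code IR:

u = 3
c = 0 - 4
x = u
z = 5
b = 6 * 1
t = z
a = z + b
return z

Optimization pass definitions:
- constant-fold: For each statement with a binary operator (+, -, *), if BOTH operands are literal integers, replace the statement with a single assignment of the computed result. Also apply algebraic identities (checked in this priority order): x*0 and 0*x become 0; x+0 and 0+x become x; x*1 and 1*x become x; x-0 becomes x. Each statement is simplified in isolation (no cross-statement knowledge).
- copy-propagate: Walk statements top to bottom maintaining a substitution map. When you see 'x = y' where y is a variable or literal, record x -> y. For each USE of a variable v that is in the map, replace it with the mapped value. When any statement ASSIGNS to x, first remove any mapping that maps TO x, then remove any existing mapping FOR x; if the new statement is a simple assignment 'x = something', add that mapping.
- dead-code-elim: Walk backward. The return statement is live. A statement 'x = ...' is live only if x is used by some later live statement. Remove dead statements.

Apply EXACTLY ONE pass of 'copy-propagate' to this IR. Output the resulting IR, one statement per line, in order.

Answer: u = 3
c = 0 - 4
x = 3
z = 5
b = 6 * 1
t = 5
a = 5 + b
return 5

Derivation:
Applying copy-propagate statement-by-statement:
  [1] u = 3  (unchanged)
  [2] c = 0 - 4  (unchanged)
  [3] x = u  -> x = 3
  [4] z = 5  (unchanged)
  [5] b = 6 * 1  (unchanged)
  [6] t = z  -> t = 5
  [7] a = z + b  -> a = 5 + b
  [8] return z  -> return 5
Result (8 stmts):
  u = 3
  c = 0 - 4
  x = 3
  z = 5
  b = 6 * 1
  t = 5
  a = 5 + b
  return 5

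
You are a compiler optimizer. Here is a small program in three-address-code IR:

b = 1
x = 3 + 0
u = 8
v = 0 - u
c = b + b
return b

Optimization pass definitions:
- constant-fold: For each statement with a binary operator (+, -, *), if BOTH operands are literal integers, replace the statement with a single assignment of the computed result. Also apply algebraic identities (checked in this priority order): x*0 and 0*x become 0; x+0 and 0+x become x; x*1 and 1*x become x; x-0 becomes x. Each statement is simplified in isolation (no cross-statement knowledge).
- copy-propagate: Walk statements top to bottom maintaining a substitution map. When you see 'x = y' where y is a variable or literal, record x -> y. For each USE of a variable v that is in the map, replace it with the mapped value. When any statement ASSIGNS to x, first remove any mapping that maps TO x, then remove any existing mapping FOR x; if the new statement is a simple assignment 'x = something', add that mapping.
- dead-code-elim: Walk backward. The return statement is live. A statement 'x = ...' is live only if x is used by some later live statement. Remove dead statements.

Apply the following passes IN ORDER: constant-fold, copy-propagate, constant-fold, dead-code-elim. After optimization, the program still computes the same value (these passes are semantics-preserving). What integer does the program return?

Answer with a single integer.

Initial IR:
  b = 1
  x = 3 + 0
  u = 8
  v = 0 - u
  c = b + b
  return b
After constant-fold (6 stmts):
  b = 1
  x = 3
  u = 8
  v = 0 - u
  c = b + b
  return b
After copy-propagate (6 stmts):
  b = 1
  x = 3
  u = 8
  v = 0 - 8
  c = 1 + 1
  return 1
After constant-fold (6 stmts):
  b = 1
  x = 3
  u = 8
  v = -8
  c = 2
  return 1
After dead-code-elim (1 stmts):
  return 1
Evaluate:
  b = 1  =>  b = 1
  x = 3 + 0  =>  x = 3
  u = 8  =>  u = 8
  v = 0 - u  =>  v = -8
  c = b + b  =>  c = 2
  return b = 1

Answer: 1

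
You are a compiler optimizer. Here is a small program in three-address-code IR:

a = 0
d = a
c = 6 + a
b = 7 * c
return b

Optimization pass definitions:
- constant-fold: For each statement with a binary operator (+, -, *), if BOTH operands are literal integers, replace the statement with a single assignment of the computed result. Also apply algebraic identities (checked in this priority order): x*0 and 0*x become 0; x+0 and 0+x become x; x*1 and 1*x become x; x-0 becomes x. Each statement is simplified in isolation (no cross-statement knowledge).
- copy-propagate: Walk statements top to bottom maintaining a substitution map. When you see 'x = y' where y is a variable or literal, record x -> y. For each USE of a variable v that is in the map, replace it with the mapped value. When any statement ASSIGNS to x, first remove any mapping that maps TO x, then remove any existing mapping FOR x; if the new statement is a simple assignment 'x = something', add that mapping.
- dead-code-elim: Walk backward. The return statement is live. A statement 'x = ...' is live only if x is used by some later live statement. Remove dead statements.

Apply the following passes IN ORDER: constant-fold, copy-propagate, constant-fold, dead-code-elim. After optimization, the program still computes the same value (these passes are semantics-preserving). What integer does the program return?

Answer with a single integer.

Answer: 42

Derivation:
Initial IR:
  a = 0
  d = a
  c = 6 + a
  b = 7 * c
  return b
After constant-fold (5 stmts):
  a = 0
  d = a
  c = 6 + a
  b = 7 * c
  return b
After copy-propagate (5 stmts):
  a = 0
  d = 0
  c = 6 + 0
  b = 7 * c
  return b
After constant-fold (5 stmts):
  a = 0
  d = 0
  c = 6
  b = 7 * c
  return b
After dead-code-elim (3 stmts):
  c = 6
  b = 7 * c
  return b
Evaluate:
  a = 0  =>  a = 0
  d = a  =>  d = 0
  c = 6 + a  =>  c = 6
  b = 7 * c  =>  b = 42
  return b = 42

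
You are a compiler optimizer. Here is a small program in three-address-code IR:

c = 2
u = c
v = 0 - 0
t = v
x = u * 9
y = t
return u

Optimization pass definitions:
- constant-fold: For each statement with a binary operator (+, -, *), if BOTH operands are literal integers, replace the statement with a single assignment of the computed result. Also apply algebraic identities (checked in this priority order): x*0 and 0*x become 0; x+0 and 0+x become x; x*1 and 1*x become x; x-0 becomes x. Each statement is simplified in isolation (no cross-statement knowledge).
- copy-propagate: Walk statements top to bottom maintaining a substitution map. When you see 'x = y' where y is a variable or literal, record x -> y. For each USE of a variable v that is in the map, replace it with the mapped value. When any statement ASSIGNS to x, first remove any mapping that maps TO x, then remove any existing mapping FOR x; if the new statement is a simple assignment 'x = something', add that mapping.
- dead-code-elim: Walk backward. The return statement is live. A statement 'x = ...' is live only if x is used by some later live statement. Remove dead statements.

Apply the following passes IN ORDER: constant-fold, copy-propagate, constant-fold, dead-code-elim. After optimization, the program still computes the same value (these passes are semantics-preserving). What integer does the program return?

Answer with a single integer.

Answer: 2

Derivation:
Initial IR:
  c = 2
  u = c
  v = 0 - 0
  t = v
  x = u * 9
  y = t
  return u
After constant-fold (7 stmts):
  c = 2
  u = c
  v = 0
  t = v
  x = u * 9
  y = t
  return u
After copy-propagate (7 stmts):
  c = 2
  u = 2
  v = 0
  t = 0
  x = 2 * 9
  y = 0
  return 2
After constant-fold (7 stmts):
  c = 2
  u = 2
  v = 0
  t = 0
  x = 18
  y = 0
  return 2
After dead-code-elim (1 stmts):
  return 2
Evaluate:
  c = 2  =>  c = 2
  u = c  =>  u = 2
  v = 0 - 0  =>  v = 0
  t = v  =>  t = 0
  x = u * 9  =>  x = 18
  y = t  =>  y = 0
  return u = 2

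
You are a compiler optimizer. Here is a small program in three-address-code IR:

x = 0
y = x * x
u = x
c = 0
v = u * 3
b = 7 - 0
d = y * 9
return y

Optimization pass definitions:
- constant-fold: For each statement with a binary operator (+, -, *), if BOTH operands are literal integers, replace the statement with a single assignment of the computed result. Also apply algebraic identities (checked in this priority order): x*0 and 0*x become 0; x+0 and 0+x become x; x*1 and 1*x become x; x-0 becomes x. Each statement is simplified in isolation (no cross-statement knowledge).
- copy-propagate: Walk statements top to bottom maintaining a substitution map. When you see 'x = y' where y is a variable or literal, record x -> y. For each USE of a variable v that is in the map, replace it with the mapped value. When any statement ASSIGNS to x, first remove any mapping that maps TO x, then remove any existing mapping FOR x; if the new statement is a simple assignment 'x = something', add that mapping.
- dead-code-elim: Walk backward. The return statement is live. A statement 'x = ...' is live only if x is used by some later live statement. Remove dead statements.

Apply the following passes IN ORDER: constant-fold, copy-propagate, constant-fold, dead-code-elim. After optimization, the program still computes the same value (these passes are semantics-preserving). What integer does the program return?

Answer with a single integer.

Answer: 0

Derivation:
Initial IR:
  x = 0
  y = x * x
  u = x
  c = 0
  v = u * 3
  b = 7 - 0
  d = y * 9
  return y
After constant-fold (8 stmts):
  x = 0
  y = x * x
  u = x
  c = 0
  v = u * 3
  b = 7
  d = y * 9
  return y
After copy-propagate (8 stmts):
  x = 0
  y = 0 * 0
  u = 0
  c = 0
  v = 0 * 3
  b = 7
  d = y * 9
  return y
After constant-fold (8 stmts):
  x = 0
  y = 0
  u = 0
  c = 0
  v = 0
  b = 7
  d = y * 9
  return y
After dead-code-elim (2 stmts):
  y = 0
  return y
Evaluate:
  x = 0  =>  x = 0
  y = x * x  =>  y = 0
  u = x  =>  u = 0
  c = 0  =>  c = 0
  v = u * 3  =>  v = 0
  b = 7 - 0  =>  b = 7
  d = y * 9  =>  d = 0
  return y = 0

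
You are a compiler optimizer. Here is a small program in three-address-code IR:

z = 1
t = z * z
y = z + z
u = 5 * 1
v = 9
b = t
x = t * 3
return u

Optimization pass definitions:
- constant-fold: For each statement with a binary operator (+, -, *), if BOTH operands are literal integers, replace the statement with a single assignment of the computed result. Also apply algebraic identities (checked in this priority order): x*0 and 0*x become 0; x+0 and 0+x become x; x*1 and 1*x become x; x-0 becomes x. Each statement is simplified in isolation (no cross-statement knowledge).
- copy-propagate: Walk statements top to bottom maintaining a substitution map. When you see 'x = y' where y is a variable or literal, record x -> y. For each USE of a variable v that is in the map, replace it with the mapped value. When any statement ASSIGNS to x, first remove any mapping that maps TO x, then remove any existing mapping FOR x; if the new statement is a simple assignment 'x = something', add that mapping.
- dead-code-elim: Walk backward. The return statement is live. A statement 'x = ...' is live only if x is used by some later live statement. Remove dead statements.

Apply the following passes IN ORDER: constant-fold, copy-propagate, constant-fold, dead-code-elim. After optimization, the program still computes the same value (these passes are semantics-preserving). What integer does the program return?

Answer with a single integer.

Answer: 5

Derivation:
Initial IR:
  z = 1
  t = z * z
  y = z + z
  u = 5 * 1
  v = 9
  b = t
  x = t * 3
  return u
After constant-fold (8 stmts):
  z = 1
  t = z * z
  y = z + z
  u = 5
  v = 9
  b = t
  x = t * 3
  return u
After copy-propagate (8 stmts):
  z = 1
  t = 1 * 1
  y = 1 + 1
  u = 5
  v = 9
  b = t
  x = t * 3
  return 5
After constant-fold (8 stmts):
  z = 1
  t = 1
  y = 2
  u = 5
  v = 9
  b = t
  x = t * 3
  return 5
After dead-code-elim (1 stmts):
  return 5
Evaluate:
  z = 1  =>  z = 1
  t = z * z  =>  t = 1
  y = z + z  =>  y = 2
  u = 5 * 1  =>  u = 5
  v = 9  =>  v = 9
  b = t  =>  b = 1
  x = t * 3  =>  x = 3
  return u = 5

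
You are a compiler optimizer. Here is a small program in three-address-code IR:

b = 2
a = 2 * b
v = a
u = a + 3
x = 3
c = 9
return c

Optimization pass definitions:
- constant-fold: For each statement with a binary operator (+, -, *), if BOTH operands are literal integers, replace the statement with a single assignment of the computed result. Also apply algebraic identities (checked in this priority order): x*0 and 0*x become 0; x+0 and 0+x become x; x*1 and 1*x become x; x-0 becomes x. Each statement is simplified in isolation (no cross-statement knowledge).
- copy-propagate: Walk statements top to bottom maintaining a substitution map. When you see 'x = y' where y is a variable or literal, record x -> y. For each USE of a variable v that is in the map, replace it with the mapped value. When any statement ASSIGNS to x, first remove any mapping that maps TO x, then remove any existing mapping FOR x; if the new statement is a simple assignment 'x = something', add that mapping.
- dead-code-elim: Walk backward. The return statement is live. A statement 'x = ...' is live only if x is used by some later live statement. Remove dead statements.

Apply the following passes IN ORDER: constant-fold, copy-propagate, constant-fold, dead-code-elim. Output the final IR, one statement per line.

Answer: return 9

Derivation:
Initial IR:
  b = 2
  a = 2 * b
  v = a
  u = a + 3
  x = 3
  c = 9
  return c
After constant-fold (7 stmts):
  b = 2
  a = 2 * b
  v = a
  u = a + 3
  x = 3
  c = 9
  return c
After copy-propagate (7 stmts):
  b = 2
  a = 2 * 2
  v = a
  u = a + 3
  x = 3
  c = 9
  return 9
After constant-fold (7 stmts):
  b = 2
  a = 4
  v = a
  u = a + 3
  x = 3
  c = 9
  return 9
After dead-code-elim (1 stmts):
  return 9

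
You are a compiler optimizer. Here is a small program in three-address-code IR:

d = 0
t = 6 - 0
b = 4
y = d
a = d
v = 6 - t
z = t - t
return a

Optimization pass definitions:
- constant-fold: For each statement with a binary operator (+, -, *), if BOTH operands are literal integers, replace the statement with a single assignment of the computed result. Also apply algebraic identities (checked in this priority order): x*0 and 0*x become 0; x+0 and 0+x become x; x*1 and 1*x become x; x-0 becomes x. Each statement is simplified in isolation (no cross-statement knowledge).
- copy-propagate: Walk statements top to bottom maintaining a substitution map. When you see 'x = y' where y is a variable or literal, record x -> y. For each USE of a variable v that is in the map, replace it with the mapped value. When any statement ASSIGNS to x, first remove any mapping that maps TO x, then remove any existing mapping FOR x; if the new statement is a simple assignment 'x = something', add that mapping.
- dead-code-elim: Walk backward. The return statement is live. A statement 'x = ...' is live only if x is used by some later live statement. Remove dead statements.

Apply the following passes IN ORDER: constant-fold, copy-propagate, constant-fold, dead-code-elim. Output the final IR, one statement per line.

Initial IR:
  d = 0
  t = 6 - 0
  b = 4
  y = d
  a = d
  v = 6 - t
  z = t - t
  return a
After constant-fold (8 stmts):
  d = 0
  t = 6
  b = 4
  y = d
  a = d
  v = 6 - t
  z = t - t
  return a
After copy-propagate (8 stmts):
  d = 0
  t = 6
  b = 4
  y = 0
  a = 0
  v = 6 - 6
  z = 6 - 6
  return 0
After constant-fold (8 stmts):
  d = 0
  t = 6
  b = 4
  y = 0
  a = 0
  v = 0
  z = 0
  return 0
After dead-code-elim (1 stmts):
  return 0

Answer: return 0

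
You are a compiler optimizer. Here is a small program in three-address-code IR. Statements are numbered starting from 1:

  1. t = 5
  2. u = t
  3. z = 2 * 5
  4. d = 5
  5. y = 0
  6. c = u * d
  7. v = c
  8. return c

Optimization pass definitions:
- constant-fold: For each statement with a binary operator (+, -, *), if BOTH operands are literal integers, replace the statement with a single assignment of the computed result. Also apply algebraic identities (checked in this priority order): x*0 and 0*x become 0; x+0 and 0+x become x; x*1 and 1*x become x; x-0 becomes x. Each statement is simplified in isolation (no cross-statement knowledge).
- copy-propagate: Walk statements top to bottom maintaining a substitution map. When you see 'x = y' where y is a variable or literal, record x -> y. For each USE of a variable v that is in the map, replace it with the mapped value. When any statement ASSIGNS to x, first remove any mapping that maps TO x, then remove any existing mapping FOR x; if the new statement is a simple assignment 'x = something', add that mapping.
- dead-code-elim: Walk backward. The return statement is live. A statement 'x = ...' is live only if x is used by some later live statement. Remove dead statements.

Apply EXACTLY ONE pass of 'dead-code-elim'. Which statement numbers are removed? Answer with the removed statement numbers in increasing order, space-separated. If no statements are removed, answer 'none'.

Backward liveness scan:
Stmt 1 't = 5': KEEP (t is live); live-in = []
Stmt 2 'u = t': KEEP (u is live); live-in = ['t']
Stmt 3 'z = 2 * 5': DEAD (z not in live set ['u'])
Stmt 4 'd = 5': KEEP (d is live); live-in = ['u']
Stmt 5 'y = 0': DEAD (y not in live set ['d', 'u'])
Stmt 6 'c = u * d': KEEP (c is live); live-in = ['d', 'u']
Stmt 7 'v = c': DEAD (v not in live set ['c'])
Stmt 8 'return c': KEEP (return); live-in = ['c']
Removed statement numbers: [3, 5, 7]
Surviving IR:
  t = 5
  u = t
  d = 5
  c = u * d
  return c

Answer: 3 5 7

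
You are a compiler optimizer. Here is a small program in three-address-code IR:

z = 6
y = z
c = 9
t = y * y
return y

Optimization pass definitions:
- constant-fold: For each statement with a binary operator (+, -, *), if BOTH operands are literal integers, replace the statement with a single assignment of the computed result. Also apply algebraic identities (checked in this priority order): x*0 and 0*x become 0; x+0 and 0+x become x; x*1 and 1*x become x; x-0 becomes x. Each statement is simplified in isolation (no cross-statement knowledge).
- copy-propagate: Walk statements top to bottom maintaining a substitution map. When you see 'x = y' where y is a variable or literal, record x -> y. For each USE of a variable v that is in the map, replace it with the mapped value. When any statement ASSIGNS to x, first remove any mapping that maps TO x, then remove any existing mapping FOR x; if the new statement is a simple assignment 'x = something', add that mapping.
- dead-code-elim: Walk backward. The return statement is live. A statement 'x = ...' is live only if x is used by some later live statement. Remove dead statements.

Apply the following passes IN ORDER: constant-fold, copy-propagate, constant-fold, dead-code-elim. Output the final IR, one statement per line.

Initial IR:
  z = 6
  y = z
  c = 9
  t = y * y
  return y
After constant-fold (5 stmts):
  z = 6
  y = z
  c = 9
  t = y * y
  return y
After copy-propagate (5 stmts):
  z = 6
  y = 6
  c = 9
  t = 6 * 6
  return 6
After constant-fold (5 stmts):
  z = 6
  y = 6
  c = 9
  t = 36
  return 6
After dead-code-elim (1 stmts):
  return 6

Answer: return 6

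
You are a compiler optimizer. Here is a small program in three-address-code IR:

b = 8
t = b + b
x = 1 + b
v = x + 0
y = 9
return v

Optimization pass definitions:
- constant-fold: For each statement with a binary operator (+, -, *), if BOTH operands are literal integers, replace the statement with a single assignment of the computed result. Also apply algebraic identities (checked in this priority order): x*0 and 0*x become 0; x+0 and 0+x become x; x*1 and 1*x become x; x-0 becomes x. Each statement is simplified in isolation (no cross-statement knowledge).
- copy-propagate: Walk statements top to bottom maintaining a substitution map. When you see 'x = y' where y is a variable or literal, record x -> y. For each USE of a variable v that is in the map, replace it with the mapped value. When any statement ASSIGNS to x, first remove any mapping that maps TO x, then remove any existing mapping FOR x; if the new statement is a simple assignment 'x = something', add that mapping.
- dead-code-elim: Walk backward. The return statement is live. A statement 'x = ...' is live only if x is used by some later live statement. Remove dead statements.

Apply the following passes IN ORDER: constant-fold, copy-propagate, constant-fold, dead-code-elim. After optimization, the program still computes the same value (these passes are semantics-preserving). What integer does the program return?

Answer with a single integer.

Initial IR:
  b = 8
  t = b + b
  x = 1 + b
  v = x + 0
  y = 9
  return v
After constant-fold (6 stmts):
  b = 8
  t = b + b
  x = 1 + b
  v = x
  y = 9
  return v
After copy-propagate (6 stmts):
  b = 8
  t = 8 + 8
  x = 1 + 8
  v = x
  y = 9
  return x
After constant-fold (6 stmts):
  b = 8
  t = 16
  x = 9
  v = x
  y = 9
  return x
After dead-code-elim (2 stmts):
  x = 9
  return x
Evaluate:
  b = 8  =>  b = 8
  t = b + b  =>  t = 16
  x = 1 + b  =>  x = 9
  v = x + 0  =>  v = 9
  y = 9  =>  y = 9
  return v = 9

Answer: 9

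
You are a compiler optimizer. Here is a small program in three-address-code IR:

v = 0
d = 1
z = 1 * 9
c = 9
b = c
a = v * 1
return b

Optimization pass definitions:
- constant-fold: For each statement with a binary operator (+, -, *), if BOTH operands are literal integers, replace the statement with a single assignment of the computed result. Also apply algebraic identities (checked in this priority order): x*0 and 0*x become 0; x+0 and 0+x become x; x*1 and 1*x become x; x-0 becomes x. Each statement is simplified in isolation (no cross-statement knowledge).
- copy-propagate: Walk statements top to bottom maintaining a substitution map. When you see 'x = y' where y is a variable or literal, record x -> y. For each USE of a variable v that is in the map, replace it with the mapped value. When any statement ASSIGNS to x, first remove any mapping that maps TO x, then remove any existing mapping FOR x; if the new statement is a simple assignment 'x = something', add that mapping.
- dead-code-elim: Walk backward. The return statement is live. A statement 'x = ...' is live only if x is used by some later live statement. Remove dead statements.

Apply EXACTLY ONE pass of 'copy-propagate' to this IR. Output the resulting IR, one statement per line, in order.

Applying copy-propagate statement-by-statement:
  [1] v = 0  (unchanged)
  [2] d = 1  (unchanged)
  [3] z = 1 * 9  (unchanged)
  [4] c = 9  (unchanged)
  [5] b = c  -> b = 9
  [6] a = v * 1  -> a = 0 * 1
  [7] return b  -> return 9
Result (7 stmts):
  v = 0
  d = 1
  z = 1 * 9
  c = 9
  b = 9
  a = 0 * 1
  return 9

Answer: v = 0
d = 1
z = 1 * 9
c = 9
b = 9
a = 0 * 1
return 9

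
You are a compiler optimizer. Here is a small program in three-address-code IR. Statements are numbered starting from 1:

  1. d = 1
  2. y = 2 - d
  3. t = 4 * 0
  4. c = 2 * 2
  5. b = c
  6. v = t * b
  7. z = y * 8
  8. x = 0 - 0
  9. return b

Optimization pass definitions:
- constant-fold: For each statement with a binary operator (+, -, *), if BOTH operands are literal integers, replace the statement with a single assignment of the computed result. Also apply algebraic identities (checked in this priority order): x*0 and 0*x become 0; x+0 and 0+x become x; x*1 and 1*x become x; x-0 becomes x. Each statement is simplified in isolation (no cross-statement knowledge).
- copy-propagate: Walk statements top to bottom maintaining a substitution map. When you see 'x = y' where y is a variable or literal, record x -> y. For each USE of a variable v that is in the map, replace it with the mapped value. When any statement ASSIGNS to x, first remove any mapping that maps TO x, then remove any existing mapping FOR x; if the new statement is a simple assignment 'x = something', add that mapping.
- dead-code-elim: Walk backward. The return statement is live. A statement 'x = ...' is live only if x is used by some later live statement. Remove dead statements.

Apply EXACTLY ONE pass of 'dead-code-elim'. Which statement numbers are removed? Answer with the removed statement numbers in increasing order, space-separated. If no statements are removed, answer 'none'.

Backward liveness scan:
Stmt 1 'd = 1': DEAD (d not in live set [])
Stmt 2 'y = 2 - d': DEAD (y not in live set [])
Stmt 3 't = 4 * 0': DEAD (t not in live set [])
Stmt 4 'c = 2 * 2': KEEP (c is live); live-in = []
Stmt 5 'b = c': KEEP (b is live); live-in = ['c']
Stmt 6 'v = t * b': DEAD (v not in live set ['b'])
Stmt 7 'z = y * 8': DEAD (z not in live set ['b'])
Stmt 8 'x = 0 - 0': DEAD (x not in live set ['b'])
Stmt 9 'return b': KEEP (return); live-in = ['b']
Removed statement numbers: [1, 2, 3, 6, 7, 8]
Surviving IR:
  c = 2 * 2
  b = c
  return b

Answer: 1 2 3 6 7 8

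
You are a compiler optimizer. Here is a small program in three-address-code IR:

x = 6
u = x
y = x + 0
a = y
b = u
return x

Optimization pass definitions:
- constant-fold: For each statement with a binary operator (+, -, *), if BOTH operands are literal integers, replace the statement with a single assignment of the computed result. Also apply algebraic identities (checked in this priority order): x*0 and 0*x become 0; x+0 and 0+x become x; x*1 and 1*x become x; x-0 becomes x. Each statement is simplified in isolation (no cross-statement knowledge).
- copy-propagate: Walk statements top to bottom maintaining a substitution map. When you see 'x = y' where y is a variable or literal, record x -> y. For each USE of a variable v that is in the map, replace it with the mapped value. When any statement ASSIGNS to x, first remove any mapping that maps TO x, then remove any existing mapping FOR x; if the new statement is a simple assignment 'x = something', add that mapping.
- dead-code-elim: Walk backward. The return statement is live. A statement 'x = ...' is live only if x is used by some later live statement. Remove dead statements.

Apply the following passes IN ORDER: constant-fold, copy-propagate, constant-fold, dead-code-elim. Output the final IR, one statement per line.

Initial IR:
  x = 6
  u = x
  y = x + 0
  a = y
  b = u
  return x
After constant-fold (6 stmts):
  x = 6
  u = x
  y = x
  a = y
  b = u
  return x
After copy-propagate (6 stmts):
  x = 6
  u = 6
  y = 6
  a = 6
  b = 6
  return 6
After constant-fold (6 stmts):
  x = 6
  u = 6
  y = 6
  a = 6
  b = 6
  return 6
After dead-code-elim (1 stmts):
  return 6

Answer: return 6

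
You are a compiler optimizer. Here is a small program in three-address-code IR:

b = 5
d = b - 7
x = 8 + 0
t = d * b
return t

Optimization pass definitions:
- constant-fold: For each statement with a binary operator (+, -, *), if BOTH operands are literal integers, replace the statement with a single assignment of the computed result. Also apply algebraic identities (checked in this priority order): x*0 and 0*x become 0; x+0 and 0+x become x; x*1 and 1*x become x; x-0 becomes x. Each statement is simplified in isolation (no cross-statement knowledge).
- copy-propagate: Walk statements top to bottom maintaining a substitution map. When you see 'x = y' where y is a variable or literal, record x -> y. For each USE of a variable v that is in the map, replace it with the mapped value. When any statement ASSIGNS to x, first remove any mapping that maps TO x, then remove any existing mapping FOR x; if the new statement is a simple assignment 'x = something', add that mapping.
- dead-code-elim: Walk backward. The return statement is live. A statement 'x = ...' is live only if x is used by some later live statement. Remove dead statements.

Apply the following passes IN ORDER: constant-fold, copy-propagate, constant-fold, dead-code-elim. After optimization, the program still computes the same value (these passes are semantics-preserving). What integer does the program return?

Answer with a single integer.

Initial IR:
  b = 5
  d = b - 7
  x = 8 + 0
  t = d * b
  return t
After constant-fold (5 stmts):
  b = 5
  d = b - 7
  x = 8
  t = d * b
  return t
After copy-propagate (5 stmts):
  b = 5
  d = 5 - 7
  x = 8
  t = d * 5
  return t
After constant-fold (5 stmts):
  b = 5
  d = -2
  x = 8
  t = d * 5
  return t
After dead-code-elim (3 stmts):
  d = -2
  t = d * 5
  return t
Evaluate:
  b = 5  =>  b = 5
  d = b - 7  =>  d = -2
  x = 8 + 0  =>  x = 8
  t = d * b  =>  t = -10
  return t = -10

Answer: -10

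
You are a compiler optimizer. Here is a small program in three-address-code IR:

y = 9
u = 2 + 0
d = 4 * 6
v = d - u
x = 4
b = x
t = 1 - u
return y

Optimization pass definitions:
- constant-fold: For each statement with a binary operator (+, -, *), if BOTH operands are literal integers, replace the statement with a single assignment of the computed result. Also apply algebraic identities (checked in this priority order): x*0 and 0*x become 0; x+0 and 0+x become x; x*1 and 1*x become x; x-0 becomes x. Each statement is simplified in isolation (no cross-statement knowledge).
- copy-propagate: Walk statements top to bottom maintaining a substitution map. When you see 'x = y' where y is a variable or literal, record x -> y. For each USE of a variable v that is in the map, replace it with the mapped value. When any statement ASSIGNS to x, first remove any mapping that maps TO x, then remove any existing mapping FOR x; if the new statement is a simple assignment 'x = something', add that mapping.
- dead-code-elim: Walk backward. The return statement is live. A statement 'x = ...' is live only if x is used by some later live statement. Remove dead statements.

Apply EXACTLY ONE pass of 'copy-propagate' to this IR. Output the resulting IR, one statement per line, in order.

Applying copy-propagate statement-by-statement:
  [1] y = 9  (unchanged)
  [2] u = 2 + 0  (unchanged)
  [3] d = 4 * 6  (unchanged)
  [4] v = d - u  (unchanged)
  [5] x = 4  (unchanged)
  [6] b = x  -> b = 4
  [7] t = 1 - u  (unchanged)
  [8] return y  -> return 9
Result (8 stmts):
  y = 9
  u = 2 + 0
  d = 4 * 6
  v = d - u
  x = 4
  b = 4
  t = 1 - u
  return 9

Answer: y = 9
u = 2 + 0
d = 4 * 6
v = d - u
x = 4
b = 4
t = 1 - u
return 9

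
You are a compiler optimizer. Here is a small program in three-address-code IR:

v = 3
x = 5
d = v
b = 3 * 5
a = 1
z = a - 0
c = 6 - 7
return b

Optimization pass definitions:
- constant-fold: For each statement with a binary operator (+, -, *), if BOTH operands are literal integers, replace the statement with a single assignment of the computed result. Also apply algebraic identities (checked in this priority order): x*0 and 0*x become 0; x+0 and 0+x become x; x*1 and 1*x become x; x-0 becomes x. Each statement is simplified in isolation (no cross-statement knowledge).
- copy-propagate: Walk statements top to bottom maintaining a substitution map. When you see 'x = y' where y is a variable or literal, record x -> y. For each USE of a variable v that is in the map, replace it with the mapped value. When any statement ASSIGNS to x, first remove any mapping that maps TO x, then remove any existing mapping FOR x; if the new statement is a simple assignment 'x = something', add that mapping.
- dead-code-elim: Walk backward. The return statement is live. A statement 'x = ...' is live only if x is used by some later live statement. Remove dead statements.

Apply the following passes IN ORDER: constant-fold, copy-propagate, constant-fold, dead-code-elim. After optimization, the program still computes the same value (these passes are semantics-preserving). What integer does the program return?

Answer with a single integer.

Initial IR:
  v = 3
  x = 5
  d = v
  b = 3 * 5
  a = 1
  z = a - 0
  c = 6 - 7
  return b
After constant-fold (8 stmts):
  v = 3
  x = 5
  d = v
  b = 15
  a = 1
  z = a
  c = -1
  return b
After copy-propagate (8 stmts):
  v = 3
  x = 5
  d = 3
  b = 15
  a = 1
  z = 1
  c = -1
  return 15
After constant-fold (8 stmts):
  v = 3
  x = 5
  d = 3
  b = 15
  a = 1
  z = 1
  c = -1
  return 15
After dead-code-elim (1 stmts):
  return 15
Evaluate:
  v = 3  =>  v = 3
  x = 5  =>  x = 5
  d = v  =>  d = 3
  b = 3 * 5  =>  b = 15
  a = 1  =>  a = 1
  z = a - 0  =>  z = 1
  c = 6 - 7  =>  c = -1
  return b = 15

Answer: 15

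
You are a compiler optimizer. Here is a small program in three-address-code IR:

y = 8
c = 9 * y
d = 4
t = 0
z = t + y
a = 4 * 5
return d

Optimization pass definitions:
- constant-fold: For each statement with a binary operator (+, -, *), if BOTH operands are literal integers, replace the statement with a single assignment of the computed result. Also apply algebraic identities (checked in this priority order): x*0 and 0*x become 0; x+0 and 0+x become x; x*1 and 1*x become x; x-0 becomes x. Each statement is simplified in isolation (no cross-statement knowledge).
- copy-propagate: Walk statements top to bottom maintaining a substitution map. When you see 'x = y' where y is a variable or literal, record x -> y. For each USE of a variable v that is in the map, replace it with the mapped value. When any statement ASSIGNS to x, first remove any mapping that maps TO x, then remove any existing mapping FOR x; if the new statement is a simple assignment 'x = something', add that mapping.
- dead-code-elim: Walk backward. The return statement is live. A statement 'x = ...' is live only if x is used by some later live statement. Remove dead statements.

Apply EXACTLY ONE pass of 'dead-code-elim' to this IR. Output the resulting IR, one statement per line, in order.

Applying dead-code-elim statement-by-statement:
  [7] return d  -> KEEP (return); live=['d']
  [6] a = 4 * 5  -> DEAD (a not live)
  [5] z = t + y  -> DEAD (z not live)
  [4] t = 0  -> DEAD (t not live)
  [3] d = 4  -> KEEP; live=[]
  [2] c = 9 * y  -> DEAD (c not live)
  [1] y = 8  -> DEAD (y not live)
Result (2 stmts):
  d = 4
  return d

Answer: d = 4
return d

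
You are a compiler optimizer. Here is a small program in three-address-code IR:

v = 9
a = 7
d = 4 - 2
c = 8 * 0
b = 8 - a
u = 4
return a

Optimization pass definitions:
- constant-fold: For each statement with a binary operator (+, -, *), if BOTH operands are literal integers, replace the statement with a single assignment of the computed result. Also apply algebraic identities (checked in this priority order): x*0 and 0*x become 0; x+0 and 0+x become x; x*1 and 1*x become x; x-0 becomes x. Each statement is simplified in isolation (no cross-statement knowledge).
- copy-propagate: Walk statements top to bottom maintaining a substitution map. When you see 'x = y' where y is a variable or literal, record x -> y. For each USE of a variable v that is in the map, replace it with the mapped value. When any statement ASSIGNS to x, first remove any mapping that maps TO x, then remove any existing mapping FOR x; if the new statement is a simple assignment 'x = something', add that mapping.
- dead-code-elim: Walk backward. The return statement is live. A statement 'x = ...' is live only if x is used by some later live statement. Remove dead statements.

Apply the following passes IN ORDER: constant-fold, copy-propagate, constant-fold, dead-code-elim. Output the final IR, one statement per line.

Answer: return 7

Derivation:
Initial IR:
  v = 9
  a = 7
  d = 4 - 2
  c = 8 * 0
  b = 8 - a
  u = 4
  return a
After constant-fold (7 stmts):
  v = 9
  a = 7
  d = 2
  c = 0
  b = 8 - a
  u = 4
  return a
After copy-propagate (7 stmts):
  v = 9
  a = 7
  d = 2
  c = 0
  b = 8 - 7
  u = 4
  return 7
After constant-fold (7 stmts):
  v = 9
  a = 7
  d = 2
  c = 0
  b = 1
  u = 4
  return 7
After dead-code-elim (1 stmts):
  return 7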